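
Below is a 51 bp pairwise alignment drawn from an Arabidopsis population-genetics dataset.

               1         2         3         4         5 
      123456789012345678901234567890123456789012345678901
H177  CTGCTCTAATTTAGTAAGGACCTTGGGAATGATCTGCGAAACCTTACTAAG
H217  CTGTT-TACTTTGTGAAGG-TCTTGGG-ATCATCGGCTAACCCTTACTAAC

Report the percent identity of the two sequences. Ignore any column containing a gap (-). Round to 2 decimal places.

77.08%

Excluding the 3 gap columns leaves 48 comparable sites.
The sequences differ at positions 4 (C/T), 9 (A/C), 13 (A/G), 14 (G/T), 15 (T/G), 21 (C/T), 31 (G/C), 35 (T/G), 38 (G/T), 41 (A/C), 51 (G/C).
37 of the 48 comparable sites match, so the percent identity is 37/48 × 100 = 77.08%.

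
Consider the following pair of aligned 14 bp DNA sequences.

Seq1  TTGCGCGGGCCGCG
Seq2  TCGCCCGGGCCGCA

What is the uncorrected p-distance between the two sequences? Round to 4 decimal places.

0.2143

The sequences differ at positions 2 (T/C), 5 (G/C), 14 (G/A).
There are 3 differences over 14 sites, so p = 3/14 = 0.2143.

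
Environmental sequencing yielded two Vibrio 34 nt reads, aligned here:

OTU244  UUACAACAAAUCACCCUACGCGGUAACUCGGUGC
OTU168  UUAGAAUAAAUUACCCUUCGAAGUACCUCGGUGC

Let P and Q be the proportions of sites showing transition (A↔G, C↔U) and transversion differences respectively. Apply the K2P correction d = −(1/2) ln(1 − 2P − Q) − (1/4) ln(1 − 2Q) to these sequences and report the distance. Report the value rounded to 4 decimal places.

0.2412

The sequences differ at positions 4 (C/G, transversion), 7 (C/U, transition), 12 (C/U, transition), 18 (A/U, transversion), 21 (C/A, transversion), 22 (G/A, transition), 26 (A/C, transversion).
Of the 7 differences, 3 transitions and 4 transversions over 34 sites: P = 3/34 = 0.088235, Q = 4/34 = 0.117647.
d = −0.5·ln(0.705883) − 0.25·ln(0.764706) = −0.5·(-0.348306) − 0.25·(-0.268264) = 0.2412.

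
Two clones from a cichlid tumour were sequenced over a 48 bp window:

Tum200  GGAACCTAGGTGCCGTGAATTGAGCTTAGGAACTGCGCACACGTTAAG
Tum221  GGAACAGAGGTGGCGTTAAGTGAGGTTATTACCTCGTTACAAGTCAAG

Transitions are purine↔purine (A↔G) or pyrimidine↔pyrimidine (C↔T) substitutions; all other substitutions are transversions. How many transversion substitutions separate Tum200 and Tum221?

Differing sites — 6:C/A (Tv); 7:T/G (Tv); 13:C/G (Tv); 17:G/T (Tv); 20:T/G (Tv); 25:C/G (Tv); 29:G/T (Tv); 30:G/T (Tv); 32:A/C (Tv); 35:G/C (Tv); 36:C/G (Tv); 37:G/T (Tv); 38:C/T (Ti); 42:C/A (Tv); 45:T/C (Ti).
Of the 15 differences, 2 transitions and 13 transversions, so the answer is 13.

13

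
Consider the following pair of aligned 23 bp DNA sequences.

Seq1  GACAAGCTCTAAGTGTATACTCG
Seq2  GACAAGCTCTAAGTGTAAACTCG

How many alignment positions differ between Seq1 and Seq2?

1

A single mismatch occurs at site 18 (T→A).
That gives 1 mismatch out of 23 aligned sites, so the Hamming distance is 1.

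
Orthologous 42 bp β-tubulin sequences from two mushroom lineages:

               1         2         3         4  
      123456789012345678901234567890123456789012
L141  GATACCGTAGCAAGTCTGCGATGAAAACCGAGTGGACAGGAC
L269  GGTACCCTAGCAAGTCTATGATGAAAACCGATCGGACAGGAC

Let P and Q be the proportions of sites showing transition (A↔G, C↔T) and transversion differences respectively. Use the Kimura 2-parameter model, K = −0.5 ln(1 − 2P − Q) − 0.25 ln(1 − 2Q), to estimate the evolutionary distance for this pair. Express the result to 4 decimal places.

0.1610

The sequences differ at positions 2 (A/G, transition), 7 (G/C, transversion), 18 (G/A, transition), 19 (C/T, transition), 32 (G/T, transversion), 33 (T/C, transition).
Of the 6 differences, 4 transitions and 2 transversions over 42 sites: P = 4/42 = 0.095238, Q = 2/42 = 0.047619.
d = −0.5·ln(0.761905) − 0.25·ln(0.904762) = −0.5·(-0.271933) − 0.25·(-0.100083) = 0.1610.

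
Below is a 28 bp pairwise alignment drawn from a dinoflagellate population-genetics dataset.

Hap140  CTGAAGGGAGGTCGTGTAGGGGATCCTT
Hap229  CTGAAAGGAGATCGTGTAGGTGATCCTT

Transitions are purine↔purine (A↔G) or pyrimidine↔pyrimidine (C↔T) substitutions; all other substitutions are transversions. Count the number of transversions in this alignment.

1

The sequences differ at positions 6 (G/A, transition), 11 (G/A, transition), 21 (G/T, transversion).
Of the 3 differences, 2 transitions and 1 transversion, so the answer is 1.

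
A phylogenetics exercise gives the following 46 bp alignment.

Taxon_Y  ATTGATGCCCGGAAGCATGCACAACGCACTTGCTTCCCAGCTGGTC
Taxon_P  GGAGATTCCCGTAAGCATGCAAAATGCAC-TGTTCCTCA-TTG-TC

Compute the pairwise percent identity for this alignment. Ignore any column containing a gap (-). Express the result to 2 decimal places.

Excluding the 3 gap columns leaves 43 comparable sites.
The sequences differ at positions 1 (A/G), 2 (T/G), 3 (T/A), 7 (G/T), 12 (G/T), 22 (C/A), 25 (C/T), 33 (C/T), 35 (T/C), 37 (C/T), 41 (C/T).
32 of the 43 comparable sites match, so the percent identity is 32/43 × 100 = 74.42%.

74.42%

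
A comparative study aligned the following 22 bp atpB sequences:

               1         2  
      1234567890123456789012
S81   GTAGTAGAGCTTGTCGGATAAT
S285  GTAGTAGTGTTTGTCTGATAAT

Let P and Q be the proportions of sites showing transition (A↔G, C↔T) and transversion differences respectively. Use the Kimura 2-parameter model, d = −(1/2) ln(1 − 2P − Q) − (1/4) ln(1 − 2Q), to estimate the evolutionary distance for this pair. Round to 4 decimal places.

0.1505

The sequences differ at positions 8 (A/T, transversion), 10 (C/T, transition), 16 (G/T, transversion).
Of the 3 differences, 1 transition and 2 transversions over 22 sites: P = 1/22 = 0.045455, Q = 2/22 = 0.090909.
d = −0.5·ln(0.818181) − 0.25·ln(0.818182) = −0.5·(-0.200672) − 0.25·(-0.200670) = 0.1505.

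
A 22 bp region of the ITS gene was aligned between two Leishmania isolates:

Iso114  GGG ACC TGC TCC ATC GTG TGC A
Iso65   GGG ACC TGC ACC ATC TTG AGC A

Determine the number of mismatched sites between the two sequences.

Differing sites — 10:T/A; 16:G/T; 19:T/A.
That gives 3 mismatches out of 22 aligned sites, so the Hamming distance is 3.

3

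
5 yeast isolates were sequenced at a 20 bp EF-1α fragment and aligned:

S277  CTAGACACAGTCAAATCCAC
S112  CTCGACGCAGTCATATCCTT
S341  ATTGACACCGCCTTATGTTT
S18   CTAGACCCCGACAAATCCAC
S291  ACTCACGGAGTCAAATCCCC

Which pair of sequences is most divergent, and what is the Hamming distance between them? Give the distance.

12

Pairwise Hamming distances:
  S277 vs S112: 5
  S277 vs S341: 10
  S277 vs S18: 3
  S277 vs S291: 7
  S112 vs S341: 8
  S112 vs S18: 7
  S112 vs S291: 8
  S341 vs S18: 10
  S341 vs S291: 12
  S18 vs S291: 9
The largest is 12, between S341 and S291.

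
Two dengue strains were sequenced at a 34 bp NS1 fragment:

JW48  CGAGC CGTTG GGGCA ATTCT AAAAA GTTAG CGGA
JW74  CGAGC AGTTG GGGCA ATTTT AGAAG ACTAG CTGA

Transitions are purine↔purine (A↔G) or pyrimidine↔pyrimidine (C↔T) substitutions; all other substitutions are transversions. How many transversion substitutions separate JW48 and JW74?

2

Differing sites — 6:C/A (Tv); 19:C/T (Ti); 22:A/G (Ti); 25:A/G (Ti); 26:G/A (Ti); 27:T/C (Ti); 32:G/T (Tv).
Of the 7 differences, 5 transitions and 2 transversions, so the answer is 2.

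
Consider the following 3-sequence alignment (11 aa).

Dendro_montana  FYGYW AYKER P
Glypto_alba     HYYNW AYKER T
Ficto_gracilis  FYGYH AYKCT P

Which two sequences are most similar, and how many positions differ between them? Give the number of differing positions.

3

Pairwise Hamming distances:
  Dendro_montana vs Glypto_alba: 4
  Dendro_montana vs Ficto_gracilis: 3
  Glypto_alba vs Ficto_gracilis: 7
The smallest is 3, between Dendro_montana and Ficto_gracilis.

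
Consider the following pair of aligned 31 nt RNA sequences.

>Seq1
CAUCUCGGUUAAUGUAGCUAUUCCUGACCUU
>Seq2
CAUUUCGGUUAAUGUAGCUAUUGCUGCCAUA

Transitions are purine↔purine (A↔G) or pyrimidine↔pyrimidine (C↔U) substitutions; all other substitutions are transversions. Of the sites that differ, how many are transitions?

1

Differing sites — 4:C/U (Ti); 23:C/G (Tv); 27:A/C (Tv); 29:C/A (Tv); 31:U/A (Tv).
Of the 5 differences, 1 transition and 4 transversions, so the answer is 1.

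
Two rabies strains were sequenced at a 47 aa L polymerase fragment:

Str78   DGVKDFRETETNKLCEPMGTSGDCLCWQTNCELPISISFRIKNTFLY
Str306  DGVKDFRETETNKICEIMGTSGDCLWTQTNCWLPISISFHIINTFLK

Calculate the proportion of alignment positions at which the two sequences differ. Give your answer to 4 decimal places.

Mismatches occur at site 14 (L/I), site 17 (P/I), site 26 (C/W), site 27 (W/T), site 32 (E/W), site 40 (R/H), site 42 (K/I), site 47 (Y/K).
There are 8 differences over 47 sites, so p = 8/47 = 0.1702.

0.1702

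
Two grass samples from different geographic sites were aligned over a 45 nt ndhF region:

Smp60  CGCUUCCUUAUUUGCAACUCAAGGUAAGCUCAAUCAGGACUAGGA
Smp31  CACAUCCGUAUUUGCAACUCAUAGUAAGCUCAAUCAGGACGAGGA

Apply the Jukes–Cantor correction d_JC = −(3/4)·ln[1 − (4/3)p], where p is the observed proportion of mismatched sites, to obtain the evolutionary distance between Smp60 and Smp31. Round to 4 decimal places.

Mismatches occur at site 2 (G→A), site 4 (U→A), site 8 (U→G), site 22 (A→U), site 23 (G→A), site 41 (U→G).
p = 6/45 = 0.133333.
d = −0.75 · ln(1 − (4/3)·0.133333) = −0.75 · ln(0.822223) = −0.75 · (-0.195744) = 0.1468.

0.1468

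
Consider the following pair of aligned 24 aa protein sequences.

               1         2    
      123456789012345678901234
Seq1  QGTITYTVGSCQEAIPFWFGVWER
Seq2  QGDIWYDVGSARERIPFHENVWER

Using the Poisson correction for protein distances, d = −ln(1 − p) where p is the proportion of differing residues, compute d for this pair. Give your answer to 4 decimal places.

0.4700

Mismatches occur at site 3 (T/D), site 5 (T/W), site 7 (T/D), site 11 (C/A), site 12 (Q/R), site 14 (A/R), site 18 (W/H), site 19 (F/E), site 20 (G/N).
p = 9/24 = 0.375000.
d = −ln(1 − 0.375000) = −ln(0.625000) = 0.4700.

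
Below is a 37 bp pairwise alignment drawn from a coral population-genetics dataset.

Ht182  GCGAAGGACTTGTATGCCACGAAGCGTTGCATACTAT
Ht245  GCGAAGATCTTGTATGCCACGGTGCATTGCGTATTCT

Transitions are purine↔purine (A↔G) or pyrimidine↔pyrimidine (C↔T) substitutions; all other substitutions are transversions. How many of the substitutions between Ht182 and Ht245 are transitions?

5

Mismatches occur at site 7 (G→A, transition), site 8 (A→T, transversion), site 22 (A→G, transition), site 23 (A→T, transversion), site 26 (G→A, transition), site 31 (A→G, transition), site 34 (C→T, transition), site 36 (A→C, transversion).
Of the 8 differences, 5 transitions and 3 transversions, so the answer is 5.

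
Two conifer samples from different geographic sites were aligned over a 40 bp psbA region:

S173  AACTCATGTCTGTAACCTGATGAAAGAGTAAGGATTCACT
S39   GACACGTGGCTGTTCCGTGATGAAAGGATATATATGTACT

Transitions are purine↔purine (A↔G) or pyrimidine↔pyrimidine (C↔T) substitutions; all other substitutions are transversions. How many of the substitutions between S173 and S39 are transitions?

The sequences differ at positions 1 (A/G, transition), 4 (T/A, transversion), 6 (A/G, transition), 9 (T/G, transversion), 14 (A/T, transversion), 15 (A/C, transversion), 17 (C/G, transversion), 27 (A/G, transition), 28 (G/A, transition), 31 (A/T, transversion), 32 (G/A, transition), 33 (G/T, transversion), 36 (T/G, transversion), 37 (C/T, transition).
Of the 14 differences, 6 transitions and 8 transversions, so the answer is 6.

6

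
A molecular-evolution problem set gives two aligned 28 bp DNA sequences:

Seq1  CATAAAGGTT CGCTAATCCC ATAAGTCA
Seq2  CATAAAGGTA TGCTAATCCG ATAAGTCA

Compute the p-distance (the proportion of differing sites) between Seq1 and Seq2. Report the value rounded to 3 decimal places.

Mismatches occur at site 10 (T↔A), site 11 (C↔T), site 20 (C↔G).
There are 3 differences over 28 sites, so p = 3/28 = 0.107.

0.107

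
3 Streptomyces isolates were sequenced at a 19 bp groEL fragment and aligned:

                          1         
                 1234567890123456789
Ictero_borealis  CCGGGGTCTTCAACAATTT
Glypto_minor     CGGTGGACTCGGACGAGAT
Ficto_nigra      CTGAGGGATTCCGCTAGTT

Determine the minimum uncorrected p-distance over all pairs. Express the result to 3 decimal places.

0.421

Pairwise Hamming distances:
  Ictero_borealis vs Glypto_minor: 9
  Ictero_borealis vs Ficto_nigra: 8
  Glypto_minor vs Ficto_nigra: 10
The smallest is 8 mismatches, between Ictero_borealis and Ficto_nigra; p = 8/19 = 0.421.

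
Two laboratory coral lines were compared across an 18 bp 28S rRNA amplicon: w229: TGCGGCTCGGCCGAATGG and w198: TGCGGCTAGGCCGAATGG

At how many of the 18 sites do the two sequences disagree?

Differing sites — 8:C/A.
That gives 1 mismatch out of 18 aligned sites, so the Hamming distance is 1.

1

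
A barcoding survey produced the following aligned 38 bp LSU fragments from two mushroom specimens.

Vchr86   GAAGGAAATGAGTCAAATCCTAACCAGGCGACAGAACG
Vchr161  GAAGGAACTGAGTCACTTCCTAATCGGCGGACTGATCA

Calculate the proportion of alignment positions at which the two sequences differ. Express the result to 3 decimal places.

The sequences differ at positions 8 (A/C), 16 (A/C), 17 (A/T), 24 (C/T), 26 (A/G), 28 (G/C), 29 (C/G), 33 (A/T), 36 (A/T), 38 (G/A).
There are 10 differences over 38 sites, so p = 10/38 = 0.263.

0.263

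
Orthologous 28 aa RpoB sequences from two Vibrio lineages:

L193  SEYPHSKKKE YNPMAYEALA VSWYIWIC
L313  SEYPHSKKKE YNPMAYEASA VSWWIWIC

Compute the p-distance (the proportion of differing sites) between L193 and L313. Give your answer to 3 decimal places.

The sequences differ at positions 19 (L/S), 24 (Y/W).
There are 2 differences over 28 sites, so p = 2/28 = 0.071.

0.071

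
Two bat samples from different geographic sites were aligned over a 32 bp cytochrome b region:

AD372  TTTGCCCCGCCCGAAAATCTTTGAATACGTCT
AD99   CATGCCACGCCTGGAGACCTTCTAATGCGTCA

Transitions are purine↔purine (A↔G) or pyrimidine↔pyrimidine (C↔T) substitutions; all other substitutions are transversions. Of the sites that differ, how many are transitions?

The sequences differ at positions 1 (T/C, transition), 2 (T/A, transversion), 7 (C/A, transversion), 12 (C/T, transition), 14 (A/G, transition), 16 (A/G, transition), 18 (T/C, transition), 22 (T/C, transition), 23 (G/T, transversion), 27 (A/G, transition), 32 (T/A, transversion).
Of the 11 differences, 7 transitions and 4 transversions, so the answer is 7.

7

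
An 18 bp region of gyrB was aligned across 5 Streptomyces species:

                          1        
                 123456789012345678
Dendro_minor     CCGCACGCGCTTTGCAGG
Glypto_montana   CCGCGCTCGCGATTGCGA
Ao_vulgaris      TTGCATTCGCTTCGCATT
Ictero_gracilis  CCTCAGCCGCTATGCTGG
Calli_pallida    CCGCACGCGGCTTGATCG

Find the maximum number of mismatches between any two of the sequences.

12

Pairwise Hamming distances:
  Dendro_minor vs Glypto_montana: 8
  Dendro_minor vs Ao_vulgaris: 7
  Dendro_minor vs Ictero_gracilis: 5
  Dendro_minor vs Calli_pallida: 5
  Glypto_montana vs Ao_vulgaris: 12
  Glypto_montana vs Ictero_gracilis: 9
  Glypto_montana vs Calli_pallida: 10
  Ao_vulgaris vs Ictero_gracilis: 10
  Ao_vulgaris vs Calli_pallida: 11
  Ictero_gracilis vs Calli_pallida: 8
The largest is 12, between Glypto_montana and Ao_vulgaris.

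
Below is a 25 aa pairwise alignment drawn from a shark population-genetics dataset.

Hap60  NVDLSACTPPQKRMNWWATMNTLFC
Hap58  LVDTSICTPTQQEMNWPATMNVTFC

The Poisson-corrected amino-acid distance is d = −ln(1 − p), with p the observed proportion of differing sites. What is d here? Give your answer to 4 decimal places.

Differing sites — 1:N/L; 4:L/T; 6:A/I; 10:P/T; 12:K/Q; 13:R/E; 17:W/P; 22:T/V; 23:L/T.
p = 9/25 = 0.360000.
d = −ln(1 − 0.360000) = −ln(0.640000) = 0.4463.

0.4463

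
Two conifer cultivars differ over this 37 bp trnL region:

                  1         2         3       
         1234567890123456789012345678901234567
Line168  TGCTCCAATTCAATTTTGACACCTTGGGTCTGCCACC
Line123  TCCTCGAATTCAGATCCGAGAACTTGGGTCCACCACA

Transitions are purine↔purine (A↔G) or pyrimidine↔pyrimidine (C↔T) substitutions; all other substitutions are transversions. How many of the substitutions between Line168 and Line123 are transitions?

5

Differing sites — 2:G/C (Tv); 6:C/G (Tv); 13:A/G (Ti); 14:T/A (Tv); 16:T/C (Ti); 17:T/C (Ti); 20:C/G (Tv); 22:C/A (Tv); 31:T/C (Ti); 32:G/A (Ti); 37:C/A (Tv).
Of the 11 differences, 5 transitions and 6 transversions, so the answer is 5.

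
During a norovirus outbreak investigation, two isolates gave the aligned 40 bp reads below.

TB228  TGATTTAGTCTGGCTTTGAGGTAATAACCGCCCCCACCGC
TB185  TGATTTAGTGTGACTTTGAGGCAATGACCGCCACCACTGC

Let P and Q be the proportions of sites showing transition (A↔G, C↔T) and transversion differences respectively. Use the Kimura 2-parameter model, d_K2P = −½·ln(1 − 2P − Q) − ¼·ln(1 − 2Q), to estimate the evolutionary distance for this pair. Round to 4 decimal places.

Mismatches occur at site 10 (C/G, transversion), site 13 (G/A, transition), site 22 (T/C, transition), site 26 (A/G, transition), site 33 (C/A, transversion), site 38 (C/T, transition).
Of the 6 differences, 4 transitions and 2 transversions over 40 sites: P = 4/40 = 0.100000, Q = 2/40 = 0.050000.
d = −0.5·ln(0.750000) − 0.25·ln(0.900000) = −0.5·(-0.287682) − 0.25·(-0.105361) = 0.1702.

0.1702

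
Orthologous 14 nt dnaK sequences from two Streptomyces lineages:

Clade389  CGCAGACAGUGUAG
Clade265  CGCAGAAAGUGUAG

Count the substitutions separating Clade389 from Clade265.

1

Differing sites — 7:C/A.
That gives 1 mismatch out of 14 aligned sites, so the Hamming distance is 1.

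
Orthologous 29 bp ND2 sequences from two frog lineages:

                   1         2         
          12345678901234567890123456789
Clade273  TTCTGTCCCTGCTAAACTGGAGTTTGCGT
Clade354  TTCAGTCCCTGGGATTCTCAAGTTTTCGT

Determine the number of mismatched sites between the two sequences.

Mismatches occur at site 4 (T↔A), site 12 (C↔G), site 13 (T↔G), site 15 (A↔T), site 16 (A↔T), site 19 (G↔C), site 20 (G↔A), site 26 (G↔T).
That gives 8 mismatches out of 29 aligned sites, so the Hamming distance is 8.

8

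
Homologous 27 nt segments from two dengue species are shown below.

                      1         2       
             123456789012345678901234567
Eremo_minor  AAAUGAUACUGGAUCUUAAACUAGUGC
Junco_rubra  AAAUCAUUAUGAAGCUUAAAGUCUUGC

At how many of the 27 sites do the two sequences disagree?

8

Mismatches occur at site 5 (G→C), site 8 (A→U), site 9 (C→A), site 12 (G→A), site 14 (U→G), site 21 (C→G), site 23 (A→C), site 24 (G→U).
That gives 8 mismatches out of 27 aligned sites, so the Hamming distance is 8.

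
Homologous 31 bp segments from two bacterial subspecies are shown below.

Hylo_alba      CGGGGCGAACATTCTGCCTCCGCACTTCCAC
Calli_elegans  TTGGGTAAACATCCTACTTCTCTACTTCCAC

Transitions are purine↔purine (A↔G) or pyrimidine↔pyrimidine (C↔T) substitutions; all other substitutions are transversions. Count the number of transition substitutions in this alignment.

The sequences differ at positions 1 (C/T, transition), 2 (G/T, transversion), 6 (C/T, transition), 7 (G/A, transition), 13 (T/C, transition), 16 (G/A, transition), 18 (C/T, transition), 21 (C/T, transition), 22 (G/C, transversion), 23 (C/T, transition).
Of the 10 differences, 8 transitions and 2 transversions, so the answer is 8.

8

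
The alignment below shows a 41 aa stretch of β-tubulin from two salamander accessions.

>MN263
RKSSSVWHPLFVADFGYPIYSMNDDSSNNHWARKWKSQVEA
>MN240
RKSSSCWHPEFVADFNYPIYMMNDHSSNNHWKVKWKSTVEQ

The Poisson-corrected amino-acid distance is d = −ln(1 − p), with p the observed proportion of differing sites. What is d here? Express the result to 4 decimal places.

Mismatches occur at site 6 (V/C), site 10 (L/E), site 16 (G/N), site 21 (S/M), site 25 (D/H), site 32 (A/K), site 33 (R/V), site 38 (Q/T), site 41 (A/Q).
p = 9/41 = 0.219512.
d = −ln(1 − 0.219512) = −ln(0.780488) = 0.2478.

0.2478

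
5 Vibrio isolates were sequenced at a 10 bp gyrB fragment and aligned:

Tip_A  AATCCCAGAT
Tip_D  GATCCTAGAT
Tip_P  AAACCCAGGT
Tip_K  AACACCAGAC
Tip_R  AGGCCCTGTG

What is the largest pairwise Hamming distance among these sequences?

Pairwise Hamming distances:
  Tip_A vs Tip_D: 2
  Tip_A vs Tip_P: 2
  Tip_A vs Tip_K: 3
  Tip_A vs Tip_R: 5
  Tip_D vs Tip_P: 4
  Tip_D vs Tip_K: 5
  Tip_D vs Tip_R: 7
  Tip_P vs Tip_K: 4
  Tip_P vs Tip_R: 5
  Tip_K vs Tip_R: 6
The largest is 7, between Tip_D and Tip_R.

7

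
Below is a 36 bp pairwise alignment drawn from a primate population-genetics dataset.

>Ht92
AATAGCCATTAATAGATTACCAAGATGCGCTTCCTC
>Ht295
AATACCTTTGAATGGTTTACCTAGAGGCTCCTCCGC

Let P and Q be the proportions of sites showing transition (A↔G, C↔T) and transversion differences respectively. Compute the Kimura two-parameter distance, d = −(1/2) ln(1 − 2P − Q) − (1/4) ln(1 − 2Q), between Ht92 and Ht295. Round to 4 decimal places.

Mismatches occur at site 5 (G↔C, transversion), site 7 (C↔T, transition), site 8 (A↔T, transversion), site 10 (T↔G, transversion), site 14 (A↔G, transition), site 16 (A↔T, transversion), site 22 (A↔T, transversion), site 26 (T↔G, transversion), site 29 (G↔T, transversion), site 31 (T↔C, transition), site 35 (T↔G, transversion).
Of the 11 differences, 3 transitions and 8 transversions over 36 sites: P = 3/36 = 0.083333, Q = 8/36 = 0.222222.
d = −0.5·ln(0.611112) − 0.25·ln(0.555556) = −0.5·(-0.492475) − 0.25·(-0.587786) = 0.3932.

0.3932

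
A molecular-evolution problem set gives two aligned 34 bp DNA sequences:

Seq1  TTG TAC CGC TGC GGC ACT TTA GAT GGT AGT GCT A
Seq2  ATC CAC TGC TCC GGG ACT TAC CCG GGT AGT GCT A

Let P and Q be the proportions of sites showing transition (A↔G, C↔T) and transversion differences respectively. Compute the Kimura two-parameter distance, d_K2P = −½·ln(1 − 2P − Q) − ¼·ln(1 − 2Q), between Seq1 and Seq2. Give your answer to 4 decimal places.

0.4294

The sequences differ at positions 1 (T/A, transversion), 3 (G/C, transversion), 4 (T/C, transition), 7 (C/T, transition), 11 (G/C, transversion), 15 (C/G, transversion), 20 (T/A, transversion), 21 (A/C, transversion), 22 (G/C, transversion), 23 (A/C, transversion), 24 (T/G, transversion).
Of the 11 differences, 2 transitions and 9 transversions over 34 sites: P = 2/34 = 0.058824, Q = 9/34 = 0.264706.
d = −0.5·ln(0.617646) − 0.25·ln(0.470588) = −0.5·(-0.481840) − 0.25·(-0.753772) = 0.4294.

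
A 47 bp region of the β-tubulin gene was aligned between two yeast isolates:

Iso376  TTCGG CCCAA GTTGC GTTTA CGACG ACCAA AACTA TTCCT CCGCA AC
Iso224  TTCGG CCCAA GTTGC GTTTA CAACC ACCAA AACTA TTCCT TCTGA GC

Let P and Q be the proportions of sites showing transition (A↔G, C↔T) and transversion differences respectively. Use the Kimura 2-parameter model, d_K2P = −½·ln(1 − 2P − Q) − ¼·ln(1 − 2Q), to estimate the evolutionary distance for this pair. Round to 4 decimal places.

Mismatches occur at site 22 (G/A, transition), site 25 (G/C, transversion), site 41 (C/T, transition), site 43 (G/T, transversion), site 44 (C/G, transversion), site 46 (A/G, transition).
Of the 6 differences, 3 transitions and 3 transversions over 47 sites: P = 3/47 = 0.063830, Q = 3/47 = 0.063830.
d = −0.5·ln(0.808510) − 0.25·ln(0.872340) = −0.5·(-0.212562) − 0.25·(-0.136576) = 0.1404.

0.1404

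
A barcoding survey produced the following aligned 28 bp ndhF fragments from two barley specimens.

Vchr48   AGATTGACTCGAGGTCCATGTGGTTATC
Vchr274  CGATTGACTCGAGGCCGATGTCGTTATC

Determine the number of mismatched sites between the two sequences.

The sequences differ at positions 1 (A/C), 15 (T/C), 17 (C/G), 22 (G/C).
That gives 4 mismatches out of 28 aligned sites, so the Hamming distance is 4.

4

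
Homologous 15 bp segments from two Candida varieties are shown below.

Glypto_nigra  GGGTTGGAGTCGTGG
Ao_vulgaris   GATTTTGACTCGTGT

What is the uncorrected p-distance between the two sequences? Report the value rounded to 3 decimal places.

The sequences differ at positions 2 (G/A), 3 (G/T), 6 (G/T), 9 (G/C), 15 (G/T).
There are 5 differences over 15 sites, so p = 5/15 = 0.333.

0.333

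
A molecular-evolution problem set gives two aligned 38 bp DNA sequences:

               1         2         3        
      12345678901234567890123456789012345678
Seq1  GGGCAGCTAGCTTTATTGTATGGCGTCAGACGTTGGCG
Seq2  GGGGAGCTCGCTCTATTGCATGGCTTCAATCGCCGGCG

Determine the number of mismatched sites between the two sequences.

The sequences differ at positions 4 (C/G), 9 (A/C), 13 (T/C), 19 (T/C), 25 (G/T), 29 (G/A), 30 (A/T), 33 (T/C), 34 (T/C).
That gives 9 mismatches out of 38 aligned sites, so the Hamming distance is 9.

9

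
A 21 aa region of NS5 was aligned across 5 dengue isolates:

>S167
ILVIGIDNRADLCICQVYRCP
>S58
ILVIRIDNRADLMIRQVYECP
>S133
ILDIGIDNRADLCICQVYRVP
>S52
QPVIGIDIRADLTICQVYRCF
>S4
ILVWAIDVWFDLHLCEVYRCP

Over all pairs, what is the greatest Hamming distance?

11

Pairwise Hamming distances:
  S167 vs S58: 4
  S167 vs S133: 2
  S167 vs S52: 5
  S167 vs S4: 8
  S58 vs S133: 6
  S58 vs S52: 8
  S58 vs S4: 10
  S133 vs S52: 7
  S133 vs S4: 10
  S52 vs S4: 11
The largest is 11, between S52 and S4.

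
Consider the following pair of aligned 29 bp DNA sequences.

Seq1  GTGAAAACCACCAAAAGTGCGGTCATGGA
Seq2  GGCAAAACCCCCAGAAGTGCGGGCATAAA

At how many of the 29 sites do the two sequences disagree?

7

Differing sites — 2:T/G; 3:G/C; 10:A/C; 14:A/G; 23:T/G; 27:G/A; 28:G/A.
That gives 7 mismatches out of 29 aligned sites, so the Hamming distance is 7.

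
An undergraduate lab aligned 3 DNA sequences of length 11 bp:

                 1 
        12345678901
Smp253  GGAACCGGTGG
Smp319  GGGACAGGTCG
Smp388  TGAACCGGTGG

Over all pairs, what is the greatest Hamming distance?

4

Pairwise Hamming distances:
  Smp253 vs Smp319: 3
  Smp253 vs Smp388: 1
  Smp319 vs Smp388: 4
The largest is 4, between Smp319 and Smp388.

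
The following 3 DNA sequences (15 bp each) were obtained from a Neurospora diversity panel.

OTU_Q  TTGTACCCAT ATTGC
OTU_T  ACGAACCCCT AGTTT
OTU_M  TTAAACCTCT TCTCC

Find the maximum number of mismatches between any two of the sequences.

8

Pairwise Hamming distances:
  OTU_Q vs OTU_T: 7
  OTU_Q vs OTU_M: 7
  OTU_T vs OTU_M: 8
The largest is 8, between OTU_T and OTU_M.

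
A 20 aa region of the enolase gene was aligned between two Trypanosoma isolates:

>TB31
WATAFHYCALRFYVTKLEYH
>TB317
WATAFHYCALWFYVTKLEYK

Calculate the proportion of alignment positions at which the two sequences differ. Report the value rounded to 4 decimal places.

0.1000

The sequences differ at positions 11 (R/W), 20 (H/K).
There are 2 differences over 20 sites, so p = 2/20 = 0.1000.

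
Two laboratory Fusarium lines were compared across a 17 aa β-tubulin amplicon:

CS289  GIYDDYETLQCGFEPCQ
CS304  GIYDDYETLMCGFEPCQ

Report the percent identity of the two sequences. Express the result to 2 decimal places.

The sequences differ at position 10 (Q/M).
16 of the 17 sites match, so the percent identity is 16/17 × 100 = 94.12%.

94.12%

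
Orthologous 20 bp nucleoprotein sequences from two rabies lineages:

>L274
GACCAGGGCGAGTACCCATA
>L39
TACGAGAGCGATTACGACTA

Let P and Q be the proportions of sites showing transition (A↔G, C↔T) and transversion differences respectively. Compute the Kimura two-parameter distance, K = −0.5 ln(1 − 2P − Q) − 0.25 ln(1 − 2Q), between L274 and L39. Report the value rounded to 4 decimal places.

0.4845

Mismatches occur at site 1 (G↔T, transversion), site 4 (C↔G, transversion), site 7 (G↔A, transition), site 12 (G↔T, transversion), site 16 (C↔G, transversion), site 17 (C↔A, transversion), site 18 (A↔C, transversion).
Of the 7 differences, 1 transition and 6 transversions over 20 sites: P = 1/20 = 0.050000, Q = 6/20 = 0.300000.
d = −0.5·ln(0.600000) − 0.25·ln(0.400000) = −0.5·(-0.510826) − 0.25·(-0.916291) = 0.4845.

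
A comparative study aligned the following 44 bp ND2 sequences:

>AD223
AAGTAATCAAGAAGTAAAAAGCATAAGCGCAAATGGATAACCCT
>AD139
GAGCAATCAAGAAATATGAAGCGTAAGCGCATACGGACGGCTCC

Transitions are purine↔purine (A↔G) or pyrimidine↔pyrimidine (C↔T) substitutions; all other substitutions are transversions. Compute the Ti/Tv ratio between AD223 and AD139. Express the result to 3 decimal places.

5.500

Differing sites — 1:A/G (Ti); 4:T/C (Ti); 14:G/A (Ti); 17:A/T (Tv); 18:A/G (Ti); 23:A/G (Ti); 32:A/T (Tv); 34:T/C (Ti); 38:T/C (Ti); 39:A/G (Ti); 40:A/G (Ti); 42:C/T (Ti); 44:T/C (Ti).
Of the 13 differences, 11 transitions and 2 transversions, so Ti/Tv = 11/2 = 5.500.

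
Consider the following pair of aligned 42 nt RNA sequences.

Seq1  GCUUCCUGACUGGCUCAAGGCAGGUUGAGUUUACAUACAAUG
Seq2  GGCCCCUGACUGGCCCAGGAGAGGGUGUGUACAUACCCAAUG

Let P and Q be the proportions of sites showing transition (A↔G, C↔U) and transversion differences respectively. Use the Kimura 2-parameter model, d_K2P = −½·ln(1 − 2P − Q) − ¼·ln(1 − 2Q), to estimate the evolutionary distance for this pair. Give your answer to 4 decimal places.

0.4551

The sequences differ at positions 2 (C/G, transversion), 3 (U/C, transition), 4 (U/C, transition), 15 (U/C, transition), 18 (A/G, transition), 20 (G/A, transition), 21 (C/G, transversion), 25 (U/G, transversion), 28 (A/U, transversion), 31 (U/A, transversion), 32 (U/C, transition), 34 (C/U, transition), 36 (U/C, transition), 37 (A/C, transversion).
Of the 14 differences, 8 transitions and 6 transversions over 42 sites: P = 8/42 = 0.190476, Q = 6/42 = 0.142857.
d = −0.5·ln(0.476191) − 0.25·ln(0.714286) = −0.5·(-0.741936) − 0.25·(-0.336472) = 0.4551.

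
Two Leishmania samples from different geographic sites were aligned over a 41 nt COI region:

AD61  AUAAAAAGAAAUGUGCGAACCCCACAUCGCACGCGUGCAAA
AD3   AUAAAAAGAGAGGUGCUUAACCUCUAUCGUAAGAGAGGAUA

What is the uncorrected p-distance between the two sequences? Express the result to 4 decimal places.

0.3415

The sequences differ at positions 10 (A/G), 12 (U/G), 17 (G/U), 18 (A/U), 20 (C/A), 23 (C/U), 24 (A/C), 25 (C/U), 30 (C/U), 32 (C/A), 34 (C/A), 36 (U/A), 38 (C/G), 40 (A/U).
There are 14 differences over 41 sites, so p = 14/41 = 0.3415.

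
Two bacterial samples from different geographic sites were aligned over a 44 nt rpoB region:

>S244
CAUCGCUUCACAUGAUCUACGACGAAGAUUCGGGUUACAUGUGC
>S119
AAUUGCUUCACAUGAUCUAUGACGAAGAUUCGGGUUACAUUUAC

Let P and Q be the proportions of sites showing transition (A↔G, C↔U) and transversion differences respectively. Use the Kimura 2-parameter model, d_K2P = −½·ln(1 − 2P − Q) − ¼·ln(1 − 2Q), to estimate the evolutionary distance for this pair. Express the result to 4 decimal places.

0.1242

Mismatches occur at site 1 (C→A, transversion), site 4 (C→U, transition), site 20 (C→U, transition), site 41 (G→U, transversion), site 43 (G→A, transition).
Of the 5 differences, 3 transitions and 2 transversions over 44 sites: P = 3/44 = 0.068182, Q = 2/44 = 0.045455.
d = −0.5·ln(0.818181) − 0.25·ln(0.909090) = −0.5·(-0.200672) − 0.25·(-0.095311) = 0.1242.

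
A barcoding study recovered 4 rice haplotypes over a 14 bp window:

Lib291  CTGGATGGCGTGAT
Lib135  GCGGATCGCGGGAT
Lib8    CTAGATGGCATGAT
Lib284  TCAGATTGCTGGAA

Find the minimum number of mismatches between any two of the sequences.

2

Pairwise Hamming distances:
  Lib291 vs Lib135: 4
  Lib291 vs Lib8: 2
  Lib291 vs Lib284: 7
  Lib135 vs Lib8: 6
  Lib135 vs Lib284: 5
  Lib8 vs Lib284: 6
The smallest is 2, between Lib291 and Lib8.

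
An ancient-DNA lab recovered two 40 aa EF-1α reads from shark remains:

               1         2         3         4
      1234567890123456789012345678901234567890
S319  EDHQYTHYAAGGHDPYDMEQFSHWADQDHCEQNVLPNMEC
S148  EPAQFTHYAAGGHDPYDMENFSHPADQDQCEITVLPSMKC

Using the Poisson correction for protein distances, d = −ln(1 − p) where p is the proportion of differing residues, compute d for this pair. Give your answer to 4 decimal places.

Differing sites — 2:D/P; 3:H/A; 5:Y/F; 20:Q/N; 24:W/P; 29:H/Q; 32:Q/I; 33:N/T; 37:N/S; 39:E/K.
p = 10/40 = 0.250000.
d = −ln(1 − 0.250000) = −ln(0.750000) = 0.2877.

0.2877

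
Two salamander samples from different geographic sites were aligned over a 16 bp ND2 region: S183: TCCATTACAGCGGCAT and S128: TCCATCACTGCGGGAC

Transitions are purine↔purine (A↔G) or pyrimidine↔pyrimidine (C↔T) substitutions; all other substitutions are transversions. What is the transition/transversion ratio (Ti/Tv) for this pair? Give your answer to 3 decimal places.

1.000

The sequences differ at positions 6 (T/C, transition), 9 (A/T, transversion), 14 (C/G, transversion), 16 (T/C, transition).
Of the 4 differences, 2 transitions and 2 transversions, so Ti/Tv = 2/2 = 1.000.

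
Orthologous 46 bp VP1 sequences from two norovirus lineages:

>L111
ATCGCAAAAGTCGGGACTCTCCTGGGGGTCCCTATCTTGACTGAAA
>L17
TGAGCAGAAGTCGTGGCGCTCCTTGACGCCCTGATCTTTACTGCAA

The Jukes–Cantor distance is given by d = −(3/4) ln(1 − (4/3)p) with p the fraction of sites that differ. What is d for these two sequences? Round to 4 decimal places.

Mismatches occur at site 1 (A/T), site 2 (T/G), site 3 (C/A), site 7 (A/G), site 14 (G/T), site 16 (A/G), site 18 (T/G), site 24 (G/T), site 26 (G/A), site 27 (G/C), site 29 (T/C), site 32 (C/T), site 33 (T/G), site 39 (G/T), site 44 (A/C).
p = 15/46 = 0.326087.
d = −0.75 · ln(1 − (4/3)·0.326087) = −0.75 · ln(0.565217) = −0.75 · (-0.570546) = 0.4279.

0.4279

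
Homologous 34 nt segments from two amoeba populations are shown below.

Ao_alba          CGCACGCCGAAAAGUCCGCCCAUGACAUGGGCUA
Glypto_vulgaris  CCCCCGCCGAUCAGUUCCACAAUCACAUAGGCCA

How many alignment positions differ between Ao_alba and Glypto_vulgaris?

Mismatches occur at site 2 (G/C), site 4 (A/C), site 11 (A/U), site 12 (A/C), site 16 (C/U), site 18 (G/C), site 19 (C/A), site 21 (C/A), site 24 (G/C), site 29 (G/A), site 33 (U/C).
That gives 11 mismatches out of 34 aligned sites, so the Hamming distance is 11.

11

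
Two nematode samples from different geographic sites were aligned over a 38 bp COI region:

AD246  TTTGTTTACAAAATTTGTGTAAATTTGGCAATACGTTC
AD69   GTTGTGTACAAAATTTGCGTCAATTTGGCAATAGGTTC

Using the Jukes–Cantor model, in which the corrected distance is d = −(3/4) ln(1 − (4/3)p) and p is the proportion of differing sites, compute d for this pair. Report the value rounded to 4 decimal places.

The sequences differ at positions 1 (T/G), 6 (T/G), 18 (T/C), 21 (A/C), 34 (C/G).
p = 5/38 = 0.131579.
d = −0.75 · ln(1 − (4/3)·0.131579) = −0.75 · ln(0.824561) = −0.75 · (-0.192904) = 0.1447.

0.1447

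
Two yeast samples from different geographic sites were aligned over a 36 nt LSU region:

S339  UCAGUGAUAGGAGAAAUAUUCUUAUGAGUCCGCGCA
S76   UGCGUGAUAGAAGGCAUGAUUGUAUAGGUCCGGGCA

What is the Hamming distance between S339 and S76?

12

Differing sites — 2:C/G; 3:A/C; 11:G/A; 14:A/G; 15:A/C; 18:A/G; 19:U/A; 21:C/U; 22:U/G; 26:G/A; 27:A/G; 33:C/G.
That gives 12 mismatches out of 36 aligned sites, so the Hamming distance is 12.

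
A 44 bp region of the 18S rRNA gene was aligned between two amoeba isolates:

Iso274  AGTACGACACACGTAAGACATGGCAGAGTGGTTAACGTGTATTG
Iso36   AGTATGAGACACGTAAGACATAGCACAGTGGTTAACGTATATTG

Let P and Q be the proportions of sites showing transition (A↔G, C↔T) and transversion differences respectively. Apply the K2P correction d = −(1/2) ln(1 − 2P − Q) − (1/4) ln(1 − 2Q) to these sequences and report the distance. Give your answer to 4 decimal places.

0.1242

Differing sites — 5:C/T (Ti); 8:C/G (Tv); 22:G/A (Ti); 26:G/C (Tv); 39:G/A (Ti).
Of the 5 differences, 3 transitions and 2 transversions over 44 sites: P = 3/44 = 0.068182, Q = 2/44 = 0.045455.
d = −0.5·ln(0.818181) − 0.25·ln(0.909090) = −0.5·(-0.200672) − 0.25·(-0.095311) = 0.1242.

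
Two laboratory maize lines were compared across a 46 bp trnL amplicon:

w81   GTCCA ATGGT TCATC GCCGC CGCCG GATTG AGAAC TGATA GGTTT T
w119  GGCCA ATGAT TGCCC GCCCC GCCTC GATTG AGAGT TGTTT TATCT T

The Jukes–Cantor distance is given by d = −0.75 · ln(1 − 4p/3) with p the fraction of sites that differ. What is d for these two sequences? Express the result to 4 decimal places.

0.5091

The sequences differ at positions 2 (T/G), 9 (G/A), 12 (C/G), 13 (A/C), 14 (T/C), 19 (G/C), 21 (C/G), 22 (G/C), 24 (C/T), 25 (G/C), 34 (A/G), 35 (C/T), 38 (A/T), 40 (A/T), 41 (G/T), 42 (G/A), 44 (T/C).
p = 17/46 = 0.369565.
d = −0.75 · ln(1 − (4/3)·0.369565) = −0.75 · ln(0.507247) = −0.75 · (-0.678757) = 0.5091.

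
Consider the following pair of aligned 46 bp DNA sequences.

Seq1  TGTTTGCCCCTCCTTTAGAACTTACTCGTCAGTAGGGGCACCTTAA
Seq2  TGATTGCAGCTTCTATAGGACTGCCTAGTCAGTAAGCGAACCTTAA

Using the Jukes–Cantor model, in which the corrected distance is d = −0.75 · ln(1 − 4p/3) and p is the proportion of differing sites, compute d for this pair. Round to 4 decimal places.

Differing sites — 3:T/A; 8:C/A; 9:C/G; 12:C/T; 15:T/A; 19:A/G; 23:T/G; 24:A/C; 27:C/A; 35:G/A; 37:G/C; 39:C/A.
p = 12/46 = 0.260870.
d = −0.75 · ln(1 − (4/3)·0.260870) = −0.75 · ln(0.652173) = −0.75 · (-0.427445) = 0.3206.

0.3206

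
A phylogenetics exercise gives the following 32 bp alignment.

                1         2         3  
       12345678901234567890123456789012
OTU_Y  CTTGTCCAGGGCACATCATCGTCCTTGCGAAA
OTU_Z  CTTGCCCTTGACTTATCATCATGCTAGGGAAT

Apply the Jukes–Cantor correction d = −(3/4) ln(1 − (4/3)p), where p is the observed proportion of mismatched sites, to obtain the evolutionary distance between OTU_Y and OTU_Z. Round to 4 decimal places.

Mismatches occur at site 5 (T↔C), site 8 (A↔T), site 9 (G↔T), site 11 (G↔A), site 13 (A↔T), site 14 (C↔T), site 21 (G↔A), site 23 (C↔G), site 26 (T↔A), site 28 (C↔G), site 32 (A↔T).
p = 11/32 = 0.343750.
d = −0.75 · ln(1 − (4/3)·0.343750) = −0.75 · ln(0.541667) = −0.75 · (-0.613104) = 0.4598.

0.4598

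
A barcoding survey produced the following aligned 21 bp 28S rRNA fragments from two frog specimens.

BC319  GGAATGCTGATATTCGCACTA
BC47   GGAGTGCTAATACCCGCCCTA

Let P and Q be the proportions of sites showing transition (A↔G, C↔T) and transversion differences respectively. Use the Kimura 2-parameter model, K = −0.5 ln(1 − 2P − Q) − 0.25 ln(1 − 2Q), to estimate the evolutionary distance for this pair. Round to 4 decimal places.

0.3048

The sequences differ at positions 4 (A/G, transition), 9 (G/A, transition), 13 (T/C, transition), 14 (T/C, transition), 18 (A/C, transversion).
Of the 5 differences, 4 transitions and 1 transversion over 21 sites: P = 4/21 = 0.190476, Q = 1/21 = 0.047619.
d = −0.5·ln(0.571429) − 0.25·ln(0.904762) = −0.5·(-0.559615) − 0.25·(-0.100083) = 0.3048.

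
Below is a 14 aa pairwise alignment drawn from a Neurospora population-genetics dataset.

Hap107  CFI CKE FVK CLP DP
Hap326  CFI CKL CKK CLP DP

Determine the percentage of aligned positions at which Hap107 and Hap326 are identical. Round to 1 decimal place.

78.6%

Mismatches occur at site 6 (E↔L), site 7 (F↔C), site 8 (V↔K).
11 of the 14 sites match, so the percent identity is 11/14 × 100 = 78.6%.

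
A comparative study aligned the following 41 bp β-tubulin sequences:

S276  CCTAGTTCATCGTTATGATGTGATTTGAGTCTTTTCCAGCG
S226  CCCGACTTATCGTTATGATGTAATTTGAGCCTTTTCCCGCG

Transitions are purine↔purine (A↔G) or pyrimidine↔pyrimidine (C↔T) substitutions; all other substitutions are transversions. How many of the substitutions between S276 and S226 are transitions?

7

The sequences differ at positions 3 (T/C, transition), 4 (A/G, transition), 5 (G/A, transition), 6 (T/C, transition), 8 (C/T, transition), 22 (G/A, transition), 30 (T/C, transition), 38 (A/C, transversion).
Of the 8 differences, 7 transitions and 1 transversion, so the answer is 7.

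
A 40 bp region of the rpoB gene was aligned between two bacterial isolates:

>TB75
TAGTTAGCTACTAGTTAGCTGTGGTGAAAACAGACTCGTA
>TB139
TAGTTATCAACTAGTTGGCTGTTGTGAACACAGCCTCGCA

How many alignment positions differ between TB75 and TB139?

7

Mismatches occur at site 7 (G→T), site 9 (T→A), site 17 (A→G), site 23 (G→T), site 29 (A→C), site 34 (A→C), site 39 (T→C).
That gives 7 mismatches out of 40 aligned sites, so the Hamming distance is 7.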